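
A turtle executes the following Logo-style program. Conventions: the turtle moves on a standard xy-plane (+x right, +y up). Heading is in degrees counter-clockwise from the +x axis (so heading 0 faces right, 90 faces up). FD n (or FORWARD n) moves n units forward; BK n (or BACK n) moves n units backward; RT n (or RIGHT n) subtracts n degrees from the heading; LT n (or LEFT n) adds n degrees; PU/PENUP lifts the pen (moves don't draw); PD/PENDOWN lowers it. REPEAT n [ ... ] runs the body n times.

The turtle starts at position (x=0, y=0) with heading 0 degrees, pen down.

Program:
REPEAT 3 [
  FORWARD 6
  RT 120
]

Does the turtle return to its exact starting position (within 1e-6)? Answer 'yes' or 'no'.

Answer: yes

Derivation:
Executing turtle program step by step:
Start: pos=(0,0), heading=0, pen down
REPEAT 3 [
  -- iteration 1/3 --
  FD 6: (0,0) -> (6,0) [heading=0, draw]
  RT 120: heading 0 -> 240
  -- iteration 2/3 --
  FD 6: (6,0) -> (3,-5.196) [heading=240, draw]
  RT 120: heading 240 -> 120
  -- iteration 3/3 --
  FD 6: (3,-5.196) -> (0,0) [heading=120, draw]
  RT 120: heading 120 -> 0
]
Final: pos=(0,0), heading=0, 3 segment(s) drawn

Start position: (0, 0)
Final position: (0, 0)
Distance = 0; < 1e-6 -> CLOSED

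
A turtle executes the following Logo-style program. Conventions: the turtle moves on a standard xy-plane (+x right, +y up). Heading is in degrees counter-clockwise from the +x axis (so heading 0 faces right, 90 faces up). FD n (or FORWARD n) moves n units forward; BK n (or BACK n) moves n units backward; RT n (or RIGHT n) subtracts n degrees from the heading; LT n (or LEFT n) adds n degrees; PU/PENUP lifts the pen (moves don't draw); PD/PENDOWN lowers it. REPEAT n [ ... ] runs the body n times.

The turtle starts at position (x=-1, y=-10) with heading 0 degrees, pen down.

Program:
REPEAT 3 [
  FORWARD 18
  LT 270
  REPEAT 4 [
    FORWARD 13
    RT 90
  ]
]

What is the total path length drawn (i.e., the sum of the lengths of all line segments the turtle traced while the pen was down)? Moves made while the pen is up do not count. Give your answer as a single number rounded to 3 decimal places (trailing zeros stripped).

Executing turtle program step by step:
Start: pos=(-1,-10), heading=0, pen down
REPEAT 3 [
  -- iteration 1/3 --
  FD 18: (-1,-10) -> (17,-10) [heading=0, draw]
  LT 270: heading 0 -> 270
  REPEAT 4 [
    -- iteration 1/4 --
    FD 13: (17,-10) -> (17,-23) [heading=270, draw]
    RT 90: heading 270 -> 180
    -- iteration 2/4 --
    FD 13: (17,-23) -> (4,-23) [heading=180, draw]
    RT 90: heading 180 -> 90
    -- iteration 3/4 --
    FD 13: (4,-23) -> (4,-10) [heading=90, draw]
    RT 90: heading 90 -> 0
    -- iteration 4/4 --
    FD 13: (4,-10) -> (17,-10) [heading=0, draw]
    RT 90: heading 0 -> 270
  ]
  -- iteration 2/3 --
  FD 18: (17,-10) -> (17,-28) [heading=270, draw]
  LT 270: heading 270 -> 180
  REPEAT 4 [
    -- iteration 1/4 --
    FD 13: (17,-28) -> (4,-28) [heading=180, draw]
    RT 90: heading 180 -> 90
    -- iteration 2/4 --
    FD 13: (4,-28) -> (4,-15) [heading=90, draw]
    RT 90: heading 90 -> 0
    -- iteration 3/4 --
    FD 13: (4,-15) -> (17,-15) [heading=0, draw]
    RT 90: heading 0 -> 270
    -- iteration 4/4 --
    FD 13: (17,-15) -> (17,-28) [heading=270, draw]
    RT 90: heading 270 -> 180
  ]
  -- iteration 3/3 --
  FD 18: (17,-28) -> (-1,-28) [heading=180, draw]
  LT 270: heading 180 -> 90
  REPEAT 4 [
    -- iteration 1/4 --
    FD 13: (-1,-28) -> (-1,-15) [heading=90, draw]
    RT 90: heading 90 -> 0
    -- iteration 2/4 --
    FD 13: (-1,-15) -> (12,-15) [heading=0, draw]
    RT 90: heading 0 -> 270
    -- iteration 3/4 --
    FD 13: (12,-15) -> (12,-28) [heading=270, draw]
    RT 90: heading 270 -> 180
    -- iteration 4/4 --
    FD 13: (12,-28) -> (-1,-28) [heading=180, draw]
    RT 90: heading 180 -> 90
  ]
]
Final: pos=(-1,-28), heading=90, 15 segment(s) drawn

Segment lengths:
  seg 1: (-1,-10) -> (17,-10), length = 18
  seg 2: (17,-10) -> (17,-23), length = 13
  seg 3: (17,-23) -> (4,-23), length = 13
  seg 4: (4,-23) -> (4,-10), length = 13
  seg 5: (4,-10) -> (17,-10), length = 13
  seg 6: (17,-10) -> (17,-28), length = 18
  seg 7: (17,-28) -> (4,-28), length = 13
  seg 8: (4,-28) -> (4,-15), length = 13
  seg 9: (4,-15) -> (17,-15), length = 13
  seg 10: (17,-15) -> (17,-28), length = 13
  seg 11: (17,-28) -> (-1,-28), length = 18
  seg 12: (-1,-28) -> (-1,-15), length = 13
  seg 13: (-1,-15) -> (12,-15), length = 13
  seg 14: (12,-15) -> (12,-28), length = 13
  seg 15: (12,-28) -> (-1,-28), length = 13
Total = 210

Answer: 210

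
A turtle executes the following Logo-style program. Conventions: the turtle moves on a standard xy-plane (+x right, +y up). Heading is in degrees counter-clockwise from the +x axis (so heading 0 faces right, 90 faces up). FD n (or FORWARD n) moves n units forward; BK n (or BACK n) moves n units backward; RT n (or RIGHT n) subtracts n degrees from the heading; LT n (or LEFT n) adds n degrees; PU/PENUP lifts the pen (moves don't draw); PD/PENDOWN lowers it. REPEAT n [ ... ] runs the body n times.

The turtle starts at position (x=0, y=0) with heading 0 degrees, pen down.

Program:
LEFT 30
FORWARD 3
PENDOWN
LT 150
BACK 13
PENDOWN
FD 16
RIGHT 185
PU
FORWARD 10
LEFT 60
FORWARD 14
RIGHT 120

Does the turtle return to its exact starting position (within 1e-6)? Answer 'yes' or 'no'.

Answer: no

Derivation:
Executing turtle program step by step:
Start: pos=(0,0), heading=0, pen down
LT 30: heading 0 -> 30
FD 3: (0,0) -> (2.598,1.5) [heading=30, draw]
PD: pen down
LT 150: heading 30 -> 180
BK 13: (2.598,1.5) -> (15.598,1.5) [heading=180, draw]
PD: pen down
FD 16: (15.598,1.5) -> (-0.402,1.5) [heading=180, draw]
RT 185: heading 180 -> 355
PU: pen up
FD 10: (-0.402,1.5) -> (9.56,0.628) [heading=355, move]
LT 60: heading 355 -> 55
FD 14: (9.56,0.628) -> (17.59,12.097) [heading=55, move]
RT 120: heading 55 -> 295
Final: pos=(17.59,12.097), heading=295, 3 segment(s) drawn

Start position: (0, 0)
Final position: (17.59, 12.097)
Distance = 21.348; >= 1e-6 -> NOT closed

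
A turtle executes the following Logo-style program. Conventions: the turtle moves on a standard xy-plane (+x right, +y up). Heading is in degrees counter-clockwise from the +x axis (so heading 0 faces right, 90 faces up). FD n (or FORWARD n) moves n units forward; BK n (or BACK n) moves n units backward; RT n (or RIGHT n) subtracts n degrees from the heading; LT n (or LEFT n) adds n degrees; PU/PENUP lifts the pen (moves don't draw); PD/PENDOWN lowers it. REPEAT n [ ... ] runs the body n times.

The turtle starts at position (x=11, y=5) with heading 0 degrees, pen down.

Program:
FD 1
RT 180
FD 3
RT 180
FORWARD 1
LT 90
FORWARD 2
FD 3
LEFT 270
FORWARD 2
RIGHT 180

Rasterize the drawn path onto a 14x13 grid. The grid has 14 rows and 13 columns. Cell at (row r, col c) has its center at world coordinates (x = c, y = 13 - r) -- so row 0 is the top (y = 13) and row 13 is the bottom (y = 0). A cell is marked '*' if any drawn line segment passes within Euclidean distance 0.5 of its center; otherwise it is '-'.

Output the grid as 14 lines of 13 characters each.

Answer: -------------
-------------
-------------
----------***
----------*--
----------*--
----------*--
----------*--
---------****
-------------
-------------
-------------
-------------
-------------

Derivation:
Segment 0: (11,5) -> (12,5)
Segment 1: (12,5) -> (9,5)
Segment 2: (9,5) -> (10,5)
Segment 3: (10,5) -> (10,7)
Segment 4: (10,7) -> (10,10)
Segment 5: (10,10) -> (12,10)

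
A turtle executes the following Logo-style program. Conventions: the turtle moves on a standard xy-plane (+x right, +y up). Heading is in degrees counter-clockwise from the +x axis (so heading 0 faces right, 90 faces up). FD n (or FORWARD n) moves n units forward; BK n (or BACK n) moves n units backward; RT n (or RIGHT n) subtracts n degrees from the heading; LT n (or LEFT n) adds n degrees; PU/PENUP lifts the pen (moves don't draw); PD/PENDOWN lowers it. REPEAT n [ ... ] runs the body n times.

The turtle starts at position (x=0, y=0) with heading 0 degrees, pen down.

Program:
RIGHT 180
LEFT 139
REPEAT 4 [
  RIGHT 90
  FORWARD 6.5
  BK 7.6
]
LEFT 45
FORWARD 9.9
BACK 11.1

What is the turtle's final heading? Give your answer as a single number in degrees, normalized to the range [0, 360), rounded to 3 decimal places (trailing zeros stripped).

Executing turtle program step by step:
Start: pos=(0,0), heading=0, pen down
RT 180: heading 0 -> 180
LT 139: heading 180 -> 319
REPEAT 4 [
  -- iteration 1/4 --
  RT 90: heading 319 -> 229
  FD 6.5: (0,0) -> (-4.264,-4.906) [heading=229, draw]
  BK 7.6: (-4.264,-4.906) -> (0.722,0.83) [heading=229, draw]
  -- iteration 2/4 --
  RT 90: heading 229 -> 139
  FD 6.5: (0.722,0.83) -> (-4.184,5.095) [heading=139, draw]
  BK 7.6: (-4.184,5.095) -> (1.552,0.109) [heading=139, draw]
  -- iteration 3/4 --
  RT 90: heading 139 -> 49
  FD 6.5: (1.552,0.109) -> (5.816,5.014) [heading=49, draw]
  BK 7.6: (5.816,5.014) -> (0.83,-0.722) [heading=49, draw]
  -- iteration 4/4 --
  RT 90: heading 49 -> 319
  FD 6.5: (0.83,-0.722) -> (5.736,-4.986) [heading=319, draw]
  BK 7.6: (5.736,-4.986) -> (0,0) [heading=319, draw]
]
LT 45: heading 319 -> 4
FD 9.9: (0,0) -> (9.876,0.691) [heading=4, draw]
BK 11.1: (9.876,0.691) -> (-1.197,-0.084) [heading=4, draw]
Final: pos=(-1.197,-0.084), heading=4, 10 segment(s) drawn

Answer: 4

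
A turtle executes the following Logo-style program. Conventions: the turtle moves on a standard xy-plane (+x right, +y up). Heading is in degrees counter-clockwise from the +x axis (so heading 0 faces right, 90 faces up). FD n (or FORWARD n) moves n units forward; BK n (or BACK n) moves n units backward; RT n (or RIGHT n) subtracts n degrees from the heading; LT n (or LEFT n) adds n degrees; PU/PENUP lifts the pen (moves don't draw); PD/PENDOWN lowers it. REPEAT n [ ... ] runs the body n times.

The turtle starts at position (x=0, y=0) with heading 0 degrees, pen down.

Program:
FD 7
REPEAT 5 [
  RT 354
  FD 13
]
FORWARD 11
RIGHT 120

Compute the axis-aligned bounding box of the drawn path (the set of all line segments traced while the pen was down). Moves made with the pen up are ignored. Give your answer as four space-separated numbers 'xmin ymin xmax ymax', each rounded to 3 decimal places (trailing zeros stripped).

Answer: 0 0 77.669 25.367

Derivation:
Executing turtle program step by step:
Start: pos=(0,0), heading=0, pen down
FD 7: (0,0) -> (7,0) [heading=0, draw]
REPEAT 5 [
  -- iteration 1/5 --
  RT 354: heading 0 -> 6
  FD 13: (7,0) -> (19.929,1.359) [heading=6, draw]
  -- iteration 2/5 --
  RT 354: heading 6 -> 12
  FD 13: (19.929,1.359) -> (32.645,4.062) [heading=12, draw]
  -- iteration 3/5 --
  RT 354: heading 12 -> 18
  FD 13: (32.645,4.062) -> (45.008,8.079) [heading=18, draw]
  -- iteration 4/5 --
  RT 354: heading 18 -> 24
  FD 13: (45.008,8.079) -> (56.885,13.367) [heading=24, draw]
  -- iteration 5/5 --
  RT 354: heading 24 -> 30
  FD 13: (56.885,13.367) -> (68.143,19.867) [heading=30, draw]
]
FD 11: (68.143,19.867) -> (77.669,25.367) [heading=30, draw]
RT 120: heading 30 -> 270
Final: pos=(77.669,25.367), heading=270, 7 segment(s) drawn

Segment endpoints: x in {0, 7, 19.929, 32.645, 45.008, 56.885, 68.143, 77.669}, y in {0, 1.359, 4.062, 8.079, 13.367, 19.867, 25.367}
xmin=0, ymin=0, xmax=77.669, ymax=25.367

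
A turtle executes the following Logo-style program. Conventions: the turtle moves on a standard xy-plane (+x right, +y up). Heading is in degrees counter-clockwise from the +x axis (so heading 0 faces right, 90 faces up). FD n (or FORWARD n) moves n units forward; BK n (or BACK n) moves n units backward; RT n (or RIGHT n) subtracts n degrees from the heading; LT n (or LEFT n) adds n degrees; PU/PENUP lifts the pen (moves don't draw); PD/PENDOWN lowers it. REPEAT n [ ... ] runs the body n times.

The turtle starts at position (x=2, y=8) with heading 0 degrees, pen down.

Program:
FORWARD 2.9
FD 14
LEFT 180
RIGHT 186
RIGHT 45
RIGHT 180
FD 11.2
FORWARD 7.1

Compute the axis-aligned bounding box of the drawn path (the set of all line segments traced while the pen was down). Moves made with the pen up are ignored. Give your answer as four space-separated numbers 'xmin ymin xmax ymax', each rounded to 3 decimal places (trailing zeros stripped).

Executing turtle program step by step:
Start: pos=(2,8), heading=0, pen down
FD 2.9: (2,8) -> (4.9,8) [heading=0, draw]
FD 14: (4.9,8) -> (18.9,8) [heading=0, draw]
LT 180: heading 0 -> 180
RT 186: heading 180 -> 354
RT 45: heading 354 -> 309
RT 180: heading 309 -> 129
FD 11.2: (18.9,8) -> (11.852,16.704) [heading=129, draw]
FD 7.1: (11.852,16.704) -> (7.383,22.222) [heading=129, draw]
Final: pos=(7.383,22.222), heading=129, 4 segment(s) drawn

Segment endpoints: x in {2, 4.9, 7.383, 11.852, 18.9}, y in {8, 16.704, 22.222}
xmin=2, ymin=8, xmax=18.9, ymax=22.222

Answer: 2 8 18.9 22.222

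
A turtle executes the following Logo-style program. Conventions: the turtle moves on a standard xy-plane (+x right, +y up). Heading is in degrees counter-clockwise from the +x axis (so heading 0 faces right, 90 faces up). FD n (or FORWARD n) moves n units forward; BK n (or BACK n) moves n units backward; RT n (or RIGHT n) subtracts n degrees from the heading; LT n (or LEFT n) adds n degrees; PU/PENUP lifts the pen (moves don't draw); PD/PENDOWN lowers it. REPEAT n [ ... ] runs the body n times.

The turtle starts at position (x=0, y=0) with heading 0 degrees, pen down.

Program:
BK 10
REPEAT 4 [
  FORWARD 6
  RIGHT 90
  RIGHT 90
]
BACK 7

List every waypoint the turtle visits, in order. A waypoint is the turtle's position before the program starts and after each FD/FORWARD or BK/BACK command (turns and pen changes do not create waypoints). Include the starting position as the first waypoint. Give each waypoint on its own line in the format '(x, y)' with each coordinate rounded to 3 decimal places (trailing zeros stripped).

Executing turtle program step by step:
Start: pos=(0,0), heading=0, pen down
BK 10: (0,0) -> (-10,0) [heading=0, draw]
REPEAT 4 [
  -- iteration 1/4 --
  FD 6: (-10,0) -> (-4,0) [heading=0, draw]
  RT 90: heading 0 -> 270
  RT 90: heading 270 -> 180
  -- iteration 2/4 --
  FD 6: (-4,0) -> (-10,0) [heading=180, draw]
  RT 90: heading 180 -> 90
  RT 90: heading 90 -> 0
  -- iteration 3/4 --
  FD 6: (-10,0) -> (-4,0) [heading=0, draw]
  RT 90: heading 0 -> 270
  RT 90: heading 270 -> 180
  -- iteration 4/4 --
  FD 6: (-4,0) -> (-10,0) [heading=180, draw]
  RT 90: heading 180 -> 90
  RT 90: heading 90 -> 0
]
BK 7: (-10,0) -> (-17,0) [heading=0, draw]
Final: pos=(-17,0), heading=0, 6 segment(s) drawn
Waypoints (7 total):
(0, 0)
(-10, 0)
(-4, 0)
(-10, 0)
(-4, 0)
(-10, 0)
(-17, 0)

Answer: (0, 0)
(-10, 0)
(-4, 0)
(-10, 0)
(-4, 0)
(-10, 0)
(-17, 0)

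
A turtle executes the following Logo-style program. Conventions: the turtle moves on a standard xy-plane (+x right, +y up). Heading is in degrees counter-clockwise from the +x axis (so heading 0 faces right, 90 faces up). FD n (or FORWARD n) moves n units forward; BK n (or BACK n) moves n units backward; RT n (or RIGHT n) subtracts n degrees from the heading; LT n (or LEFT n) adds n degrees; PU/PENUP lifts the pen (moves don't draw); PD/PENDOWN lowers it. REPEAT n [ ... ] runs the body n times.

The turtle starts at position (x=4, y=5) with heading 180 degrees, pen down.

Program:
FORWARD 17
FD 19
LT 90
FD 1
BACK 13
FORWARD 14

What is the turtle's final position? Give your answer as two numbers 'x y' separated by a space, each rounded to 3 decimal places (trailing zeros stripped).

Executing turtle program step by step:
Start: pos=(4,5), heading=180, pen down
FD 17: (4,5) -> (-13,5) [heading=180, draw]
FD 19: (-13,5) -> (-32,5) [heading=180, draw]
LT 90: heading 180 -> 270
FD 1: (-32,5) -> (-32,4) [heading=270, draw]
BK 13: (-32,4) -> (-32,17) [heading=270, draw]
FD 14: (-32,17) -> (-32,3) [heading=270, draw]
Final: pos=(-32,3), heading=270, 5 segment(s) drawn

Answer: -32 3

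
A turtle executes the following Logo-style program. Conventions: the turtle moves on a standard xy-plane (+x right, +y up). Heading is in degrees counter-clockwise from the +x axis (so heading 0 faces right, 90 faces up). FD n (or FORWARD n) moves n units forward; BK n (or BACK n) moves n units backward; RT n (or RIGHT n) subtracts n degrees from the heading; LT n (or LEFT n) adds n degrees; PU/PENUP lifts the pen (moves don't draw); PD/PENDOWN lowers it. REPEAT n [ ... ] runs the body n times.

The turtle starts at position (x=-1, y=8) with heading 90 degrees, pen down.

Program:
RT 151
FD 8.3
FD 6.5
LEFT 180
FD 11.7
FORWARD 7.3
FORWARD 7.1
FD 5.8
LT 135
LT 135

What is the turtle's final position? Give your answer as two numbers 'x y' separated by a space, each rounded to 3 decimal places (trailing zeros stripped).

Executing turtle program step by step:
Start: pos=(-1,8), heading=90, pen down
RT 151: heading 90 -> 299
FD 8.3: (-1,8) -> (3.024,0.741) [heading=299, draw]
FD 6.5: (3.024,0.741) -> (6.175,-4.944) [heading=299, draw]
LT 180: heading 299 -> 119
FD 11.7: (6.175,-4.944) -> (0.503,5.289) [heading=119, draw]
FD 7.3: (0.503,5.289) -> (-3.036,11.673) [heading=119, draw]
FD 7.1: (-3.036,11.673) -> (-6.478,17.883) [heading=119, draw]
FD 5.8: (-6.478,17.883) -> (-9.29,22.956) [heading=119, draw]
LT 135: heading 119 -> 254
LT 135: heading 254 -> 29
Final: pos=(-9.29,22.956), heading=29, 6 segment(s) drawn

Answer: -9.29 22.956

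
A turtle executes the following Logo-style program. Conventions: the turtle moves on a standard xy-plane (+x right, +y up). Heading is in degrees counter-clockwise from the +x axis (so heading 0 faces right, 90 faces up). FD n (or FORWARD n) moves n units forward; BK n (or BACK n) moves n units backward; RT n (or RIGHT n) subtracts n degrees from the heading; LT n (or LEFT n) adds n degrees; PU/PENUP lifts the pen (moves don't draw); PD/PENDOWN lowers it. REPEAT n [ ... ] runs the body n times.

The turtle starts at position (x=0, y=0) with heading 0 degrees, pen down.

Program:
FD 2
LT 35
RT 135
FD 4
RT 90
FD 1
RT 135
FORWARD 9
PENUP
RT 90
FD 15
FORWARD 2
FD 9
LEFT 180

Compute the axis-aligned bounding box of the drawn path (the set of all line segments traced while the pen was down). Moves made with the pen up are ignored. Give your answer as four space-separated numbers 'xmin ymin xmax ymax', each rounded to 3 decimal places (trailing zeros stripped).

Answer: 0 -3.939 7.693 1.397

Derivation:
Executing turtle program step by step:
Start: pos=(0,0), heading=0, pen down
FD 2: (0,0) -> (2,0) [heading=0, draw]
LT 35: heading 0 -> 35
RT 135: heading 35 -> 260
FD 4: (2,0) -> (1.305,-3.939) [heading=260, draw]
RT 90: heading 260 -> 170
FD 1: (1.305,-3.939) -> (0.321,-3.766) [heading=170, draw]
RT 135: heading 170 -> 35
FD 9: (0.321,-3.766) -> (7.693,1.397) [heading=35, draw]
PU: pen up
RT 90: heading 35 -> 305
FD 15: (7.693,1.397) -> (16.297,-10.891) [heading=305, move]
FD 2: (16.297,-10.891) -> (17.444,-12.529) [heading=305, move]
FD 9: (17.444,-12.529) -> (22.606,-19.901) [heading=305, move]
LT 180: heading 305 -> 125
Final: pos=(22.606,-19.901), heading=125, 4 segment(s) drawn

Segment endpoints: x in {0, 0.321, 1.305, 2, 7.693}, y in {-3.939, -3.766, 0, 1.397}
xmin=0, ymin=-3.939, xmax=7.693, ymax=1.397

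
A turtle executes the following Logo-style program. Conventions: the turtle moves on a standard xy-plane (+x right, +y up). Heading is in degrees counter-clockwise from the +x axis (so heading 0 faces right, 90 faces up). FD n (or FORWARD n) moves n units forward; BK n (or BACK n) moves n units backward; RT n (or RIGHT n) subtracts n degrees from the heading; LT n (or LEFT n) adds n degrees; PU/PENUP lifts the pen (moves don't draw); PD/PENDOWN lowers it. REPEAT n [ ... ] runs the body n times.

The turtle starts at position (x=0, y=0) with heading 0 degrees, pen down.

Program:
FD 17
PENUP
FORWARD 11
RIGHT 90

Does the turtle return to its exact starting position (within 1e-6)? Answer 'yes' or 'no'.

Executing turtle program step by step:
Start: pos=(0,0), heading=0, pen down
FD 17: (0,0) -> (17,0) [heading=0, draw]
PU: pen up
FD 11: (17,0) -> (28,0) [heading=0, move]
RT 90: heading 0 -> 270
Final: pos=(28,0), heading=270, 1 segment(s) drawn

Start position: (0, 0)
Final position: (28, 0)
Distance = 28; >= 1e-6 -> NOT closed

Answer: no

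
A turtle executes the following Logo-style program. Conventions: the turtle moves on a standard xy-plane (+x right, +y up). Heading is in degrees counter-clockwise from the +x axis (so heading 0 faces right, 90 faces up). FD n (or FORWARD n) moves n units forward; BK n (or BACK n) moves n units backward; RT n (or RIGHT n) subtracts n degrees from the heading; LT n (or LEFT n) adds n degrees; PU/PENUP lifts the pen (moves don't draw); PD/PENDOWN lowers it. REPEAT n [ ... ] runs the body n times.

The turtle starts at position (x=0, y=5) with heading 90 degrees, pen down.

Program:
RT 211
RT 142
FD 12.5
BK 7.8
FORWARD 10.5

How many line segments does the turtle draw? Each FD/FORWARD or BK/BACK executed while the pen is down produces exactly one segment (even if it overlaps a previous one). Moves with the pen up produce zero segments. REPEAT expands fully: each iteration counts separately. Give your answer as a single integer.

Answer: 3

Derivation:
Executing turtle program step by step:
Start: pos=(0,5), heading=90, pen down
RT 211: heading 90 -> 239
RT 142: heading 239 -> 97
FD 12.5: (0,5) -> (-1.523,17.407) [heading=97, draw]
BK 7.8: (-1.523,17.407) -> (-0.573,9.665) [heading=97, draw]
FD 10.5: (-0.573,9.665) -> (-1.852,20.087) [heading=97, draw]
Final: pos=(-1.852,20.087), heading=97, 3 segment(s) drawn
Segments drawn: 3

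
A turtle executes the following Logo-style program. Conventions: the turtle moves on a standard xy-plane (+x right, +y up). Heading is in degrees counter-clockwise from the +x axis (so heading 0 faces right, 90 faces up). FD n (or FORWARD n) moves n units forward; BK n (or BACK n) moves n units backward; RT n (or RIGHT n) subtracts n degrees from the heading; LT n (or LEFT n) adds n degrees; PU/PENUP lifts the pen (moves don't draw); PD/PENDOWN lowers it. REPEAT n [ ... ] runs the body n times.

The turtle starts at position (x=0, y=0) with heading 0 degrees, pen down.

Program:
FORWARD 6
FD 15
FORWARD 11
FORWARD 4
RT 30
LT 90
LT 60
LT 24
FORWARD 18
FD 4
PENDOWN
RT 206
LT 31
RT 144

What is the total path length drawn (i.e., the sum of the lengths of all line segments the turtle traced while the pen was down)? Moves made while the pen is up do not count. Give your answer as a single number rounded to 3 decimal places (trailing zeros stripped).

Executing turtle program step by step:
Start: pos=(0,0), heading=0, pen down
FD 6: (0,0) -> (6,0) [heading=0, draw]
FD 15: (6,0) -> (21,0) [heading=0, draw]
FD 11: (21,0) -> (32,0) [heading=0, draw]
FD 4: (32,0) -> (36,0) [heading=0, draw]
RT 30: heading 0 -> 330
LT 90: heading 330 -> 60
LT 60: heading 60 -> 120
LT 24: heading 120 -> 144
FD 18: (36,0) -> (21.438,10.58) [heading=144, draw]
FD 4: (21.438,10.58) -> (18.202,12.931) [heading=144, draw]
PD: pen down
RT 206: heading 144 -> 298
LT 31: heading 298 -> 329
RT 144: heading 329 -> 185
Final: pos=(18.202,12.931), heading=185, 6 segment(s) drawn

Segment lengths:
  seg 1: (0,0) -> (6,0), length = 6
  seg 2: (6,0) -> (21,0), length = 15
  seg 3: (21,0) -> (32,0), length = 11
  seg 4: (32,0) -> (36,0), length = 4
  seg 5: (36,0) -> (21.438,10.58), length = 18
  seg 6: (21.438,10.58) -> (18.202,12.931), length = 4
Total = 58

Answer: 58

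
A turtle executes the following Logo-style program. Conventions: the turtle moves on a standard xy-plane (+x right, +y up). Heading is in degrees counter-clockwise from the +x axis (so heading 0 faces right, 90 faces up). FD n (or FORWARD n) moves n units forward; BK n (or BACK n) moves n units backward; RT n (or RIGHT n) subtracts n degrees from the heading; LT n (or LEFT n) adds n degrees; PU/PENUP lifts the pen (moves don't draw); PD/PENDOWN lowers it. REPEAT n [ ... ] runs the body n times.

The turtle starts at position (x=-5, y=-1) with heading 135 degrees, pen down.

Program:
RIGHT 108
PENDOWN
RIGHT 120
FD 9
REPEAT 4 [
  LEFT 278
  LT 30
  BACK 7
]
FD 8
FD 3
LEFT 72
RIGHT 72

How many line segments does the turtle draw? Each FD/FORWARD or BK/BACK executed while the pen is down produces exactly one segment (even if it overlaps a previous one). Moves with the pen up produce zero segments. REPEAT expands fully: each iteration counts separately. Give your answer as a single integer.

Answer: 7

Derivation:
Executing turtle program step by step:
Start: pos=(-5,-1), heading=135, pen down
RT 108: heading 135 -> 27
PD: pen down
RT 120: heading 27 -> 267
FD 9: (-5,-1) -> (-5.471,-9.988) [heading=267, draw]
REPEAT 4 [
  -- iteration 1/4 --
  LT 278: heading 267 -> 185
  LT 30: heading 185 -> 215
  BK 7: (-5.471,-9.988) -> (0.263,-5.973) [heading=215, draw]
  -- iteration 2/4 --
  LT 278: heading 215 -> 133
  LT 30: heading 133 -> 163
  BK 7: (0.263,-5.973) -> (6.957,-8.019) [heading=163, draw]
  -- iteration 3/4 --
  LT 278: heading 163 -> 81
  LT 30: heading 81 -> 111
  BK 7: (6.957,-8.019) -> (9.466,-14.554) [heading=111, draw]
  -- iteration 4/4 --
  LT 278: heading 111 -> 29
  LT 30: heading 29 -> 59
  BK 7: (9.466,-14.554) -> (5.86,-20.554) [heading=59, draw]
]
FD 8: (5.86,-20.554) -> (9.981,-13.697) [heading=59, draw]
FD 3: (9.981,-13.697) -> (11.526,-11.126) [heading=59, draw]
LT 72: heading 59 -> 131
RT 72: heading 131 -> 59
Final: pos=(11.526,-11.126), heading=59, 7 segment(s) drawn
Segments drawn: 7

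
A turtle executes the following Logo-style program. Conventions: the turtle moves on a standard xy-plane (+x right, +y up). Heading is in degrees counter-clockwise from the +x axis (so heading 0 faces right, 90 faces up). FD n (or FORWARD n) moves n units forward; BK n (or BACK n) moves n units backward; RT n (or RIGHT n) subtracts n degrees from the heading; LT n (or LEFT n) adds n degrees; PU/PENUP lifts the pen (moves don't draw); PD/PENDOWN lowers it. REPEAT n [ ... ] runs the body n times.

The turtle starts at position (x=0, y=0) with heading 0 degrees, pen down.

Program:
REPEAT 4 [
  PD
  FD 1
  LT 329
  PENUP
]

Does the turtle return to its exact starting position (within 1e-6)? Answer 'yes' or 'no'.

Answer: no

Derivation:
Executing turtle program step by step:
Start: pos=(0,0), heading=0, pen down
REPEAT 4 [
  -- iteration 1/4 --
  PD: pen down
  FD 1: (0,0) -> (1,0) [heading=0, draw]
  LT 329: heading 0 -> 329
  PU: pen up
  -- iteration 2/4 --
  PD: pen down
  FD 1: (1,0) -> (1.857,-0.515) [heading=329, draw]
  LT 329: heading 329 -> 298
  PU: pen up
  -- iteration 3/4 --
  PD: pen down
  FD 1: (1.857,-0.515) -> (2.327,-1.398) [heading=298, draw]
  LT 329: heading 298 -> 267
  PU: pen up
  -- iteration 4/4 --
  PD: pen down
  FD 1: (2.327,-1.398) -> (2.274,-2.397) [heading=267, draw]
  LT 329: heading 267 -> 236
  PU: pen up
]
Final: pos=(2.274,-2.397), heading=236, 4 segment(s) drawn

Start position: (0, 0)
Final position: (2.274, -2.397)
Distance = 3.304; >= 1e-6 -> NOT closed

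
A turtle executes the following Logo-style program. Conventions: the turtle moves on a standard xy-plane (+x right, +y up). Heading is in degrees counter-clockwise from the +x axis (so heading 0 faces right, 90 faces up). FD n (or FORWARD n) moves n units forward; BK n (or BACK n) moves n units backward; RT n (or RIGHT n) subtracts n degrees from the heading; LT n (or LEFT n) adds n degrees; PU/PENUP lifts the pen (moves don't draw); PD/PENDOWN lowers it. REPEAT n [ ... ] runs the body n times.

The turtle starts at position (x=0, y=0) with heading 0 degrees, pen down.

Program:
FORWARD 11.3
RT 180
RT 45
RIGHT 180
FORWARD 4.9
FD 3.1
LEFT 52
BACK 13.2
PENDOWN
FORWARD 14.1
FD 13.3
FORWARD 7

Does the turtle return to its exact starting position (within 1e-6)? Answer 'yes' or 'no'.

Executing turtle program step by step:
Start: pos=(0,0), heading=0, pen down
FD 11.3: (0,0) -> (11.3,0) [heading=0, draw]
RT 180: heading 0 -> 180
RT 45: heading 180 -> 135
RT 180: heading 135 -> 315
FD 4.9: (11.3,0) -> (14.765,-3.465) [heading=315, draw]
FD 3.1: (14.765,-3.465) -> (16.957,-5.657) [heading=315, draw]
LT 52: heading 315 -> 7
BK 13.2: (16.957,-5.657) -> (3.855,-7.266) [heading=7, draw]
PD: pen down
FD 14.1: (3.855,-7.266) -> (17.85,-5.547) [heading=7, draw]
FD 13.3: (17.85,-5.547) -> (31.051,-3.926) [heading=7, draw]
FD 7: (31.051,-3.926) -> (37.999,-3.073) [heading=7, draw]
Final: pos=(37.999,-3.073), heading=7, 7 segment(s) drawn

Start position: (0, 0)
Final position: (37.999, -3.073)
Distance = 38.123; >= 1e-6 -> NOT closed

Answer: no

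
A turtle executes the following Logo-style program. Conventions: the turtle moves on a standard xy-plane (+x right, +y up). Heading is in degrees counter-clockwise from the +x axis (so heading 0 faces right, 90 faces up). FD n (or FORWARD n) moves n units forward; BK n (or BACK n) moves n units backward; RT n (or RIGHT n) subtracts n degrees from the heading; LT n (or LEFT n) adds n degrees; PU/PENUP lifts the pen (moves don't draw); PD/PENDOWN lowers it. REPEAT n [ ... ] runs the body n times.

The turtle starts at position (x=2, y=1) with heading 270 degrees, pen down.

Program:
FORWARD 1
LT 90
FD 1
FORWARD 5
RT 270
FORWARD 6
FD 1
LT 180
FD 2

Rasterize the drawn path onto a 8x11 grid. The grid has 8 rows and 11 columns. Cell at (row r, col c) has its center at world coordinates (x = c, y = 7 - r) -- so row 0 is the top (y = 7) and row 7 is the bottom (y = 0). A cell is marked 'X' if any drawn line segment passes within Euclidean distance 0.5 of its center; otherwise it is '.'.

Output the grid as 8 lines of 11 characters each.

Segment 0: (2,1) -> (2,0)
Segment 1: (2,0) -> (3,-0)
Segment 2: (3,-0) -> (8,-0)
Segment 3: (8,-0) -> (8,6)
Segment 4: (8,6) -> (8,7)
Segment 5: (8,7) -> (8,5)

Answer: ........X..
........X..
........X..
........X..
........X..
........X..
..X.....X..
..XXXXXXX..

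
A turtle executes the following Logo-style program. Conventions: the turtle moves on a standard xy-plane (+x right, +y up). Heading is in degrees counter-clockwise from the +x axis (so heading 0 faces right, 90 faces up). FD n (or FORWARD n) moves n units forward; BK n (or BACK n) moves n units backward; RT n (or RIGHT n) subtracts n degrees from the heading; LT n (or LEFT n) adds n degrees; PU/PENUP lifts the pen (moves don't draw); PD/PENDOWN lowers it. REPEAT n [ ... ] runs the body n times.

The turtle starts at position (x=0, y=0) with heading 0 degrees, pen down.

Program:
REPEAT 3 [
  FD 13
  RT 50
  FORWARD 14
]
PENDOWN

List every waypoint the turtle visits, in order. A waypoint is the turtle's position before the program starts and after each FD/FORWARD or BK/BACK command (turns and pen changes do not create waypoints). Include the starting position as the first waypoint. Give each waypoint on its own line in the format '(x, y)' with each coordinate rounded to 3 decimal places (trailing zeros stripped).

Executing turtle program step by step:
Start: pos=(0,0), heading=0, pen down
REPEAT 3 [
  -- iteration 1/3 --
  FD 13: (0,0) -> (13,0) [heading=0, draw]
  RT 50: heading 0 -> 310
  FD 14: (13,0) -> (21.999,-10.725) [heading=310, draw]
  -- iteration 2/3 --
  FD 13: (21.999,-10.725) -> (30.355,-20.683) [heading=310, draw]
  RT 50: heading 310 -> 260
  FD 14: (30.355,-20.683) -> (27.924,-34.471) [heading=260, draw]
  -- iteration 3/3 --
  FD 13: (27.924,-34.471) -> (25.667,-47.273) [heading=260, draw]
  RT 50: heading 260 -> 210
  FD 14: (25.667,-47.273) -> (13.542,-54.273) [heading=210, draw]
]
PD: pen down
Final: pos=(13.542,-54.273), heading=210, 6 segment(s) drawn
Waypoints (7 total):
(0, 0)
(13, 0)
(21.999, -10.725)
(30.355, -20.683)
(27.924, -34.471)
(25.667, -47.273)
(13.542, -54.273)

Answer: (0, 0)
(13, 0)
(21.999, -10.725)
(30.355, -20.683)
(27.924, -34.471)
(25.667, -47.273)
(13.542, -54.273)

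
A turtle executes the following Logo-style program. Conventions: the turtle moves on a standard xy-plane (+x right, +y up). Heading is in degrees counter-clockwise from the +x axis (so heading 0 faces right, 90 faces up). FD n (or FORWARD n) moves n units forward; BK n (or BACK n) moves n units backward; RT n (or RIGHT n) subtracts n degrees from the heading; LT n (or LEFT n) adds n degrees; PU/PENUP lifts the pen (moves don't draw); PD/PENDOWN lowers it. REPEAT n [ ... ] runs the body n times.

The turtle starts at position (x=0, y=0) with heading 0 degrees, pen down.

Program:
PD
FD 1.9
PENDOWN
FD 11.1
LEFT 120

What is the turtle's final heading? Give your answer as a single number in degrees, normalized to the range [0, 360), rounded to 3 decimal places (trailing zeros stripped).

Answer: 120

Derivation:
Executing turtle program step by step:
Start: pos=(0,0), heading=0, pen down
PD: pen down
FD 1.9: (0,0) -> (1.9,0) [heading=0, draw]
PD: pen down
FD 11.1: (1.9,0) -> (13,0) [heading=0, draw]
LT 120: heading 0 -> 120
Final: pos=(13,0), heading=120, 2 segment(s) drawn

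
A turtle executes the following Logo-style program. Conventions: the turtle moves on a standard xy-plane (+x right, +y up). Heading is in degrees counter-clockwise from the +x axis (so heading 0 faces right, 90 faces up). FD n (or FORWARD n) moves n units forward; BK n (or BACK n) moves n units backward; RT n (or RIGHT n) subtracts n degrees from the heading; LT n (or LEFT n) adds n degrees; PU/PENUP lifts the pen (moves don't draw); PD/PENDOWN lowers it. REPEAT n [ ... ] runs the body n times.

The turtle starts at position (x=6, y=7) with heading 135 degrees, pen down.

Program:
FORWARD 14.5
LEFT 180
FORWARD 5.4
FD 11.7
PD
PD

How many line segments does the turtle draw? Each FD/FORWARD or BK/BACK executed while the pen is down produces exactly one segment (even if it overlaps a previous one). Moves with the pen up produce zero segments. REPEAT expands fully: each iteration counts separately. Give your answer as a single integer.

Executing turtle program step by step:
Start: pos=(6,7), heading=135, pen down
FD 14.5: (6,7) -> (-4.253,17.253) [heading=135, draw]
LT 180: heading 135 -> 315
FD 5.4: (-4.253,17.253) -> (-0.435,13.435) [heading=315, draw]
FD 11.7: (-0.435,13.435) -> (7.838,5.162) [heading=315, draw]
PD: pen down
PD: pen down
Final: pos=(7.838,5.162), heading=315, 3 segment(s) drawn
Segments drawn: 3

Answer: 3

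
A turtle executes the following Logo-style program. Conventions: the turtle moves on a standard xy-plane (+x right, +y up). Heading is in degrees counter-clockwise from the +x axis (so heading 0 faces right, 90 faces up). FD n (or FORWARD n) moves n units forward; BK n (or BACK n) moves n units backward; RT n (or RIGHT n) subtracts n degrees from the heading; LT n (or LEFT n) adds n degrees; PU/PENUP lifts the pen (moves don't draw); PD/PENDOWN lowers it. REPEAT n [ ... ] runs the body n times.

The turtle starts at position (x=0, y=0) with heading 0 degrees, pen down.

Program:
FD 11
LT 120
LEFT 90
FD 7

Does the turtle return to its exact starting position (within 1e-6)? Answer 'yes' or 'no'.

Executing turtle program step by step:
Start: pos=(0,0), heading=0, pen down
FD 11: (0,0) -> (11,0) [heading=0, draw]
LT 120: heading 0 -> 120
LT 90: heading 120 -> 210
FD 7: (11,0) -> (4.938,-3.5) [heading=210, draw]
Final: pos=(4.938,-3.5), heading=210, 2 segment(s) drawn

Start position: (0, 0)
Final position: (4.938, -3.5)
Distance = 6.052; >= 1e-6 -> NOT closed

Answer: no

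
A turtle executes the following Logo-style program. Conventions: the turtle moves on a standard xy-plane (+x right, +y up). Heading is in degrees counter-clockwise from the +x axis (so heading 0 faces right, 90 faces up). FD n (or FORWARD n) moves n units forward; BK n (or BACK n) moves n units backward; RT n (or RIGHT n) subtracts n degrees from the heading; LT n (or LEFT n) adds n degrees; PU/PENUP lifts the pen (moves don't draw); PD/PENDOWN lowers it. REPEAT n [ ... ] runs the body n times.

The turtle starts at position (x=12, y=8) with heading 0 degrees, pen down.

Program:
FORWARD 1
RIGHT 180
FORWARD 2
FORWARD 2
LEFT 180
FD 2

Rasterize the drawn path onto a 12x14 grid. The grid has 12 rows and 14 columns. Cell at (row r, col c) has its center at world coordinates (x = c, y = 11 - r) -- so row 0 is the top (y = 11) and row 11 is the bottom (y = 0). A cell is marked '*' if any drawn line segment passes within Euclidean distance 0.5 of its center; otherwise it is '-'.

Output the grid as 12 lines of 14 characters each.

Segment 0: (12,8) -> (13,8)
Segment 1: (13,8) -> (11,8)
Segment 2: (11,8) -> (9,8)
Segment 3: (9,8) -> (11,8)

Answer: --------------
--------------
--------------
---------*****
--------------
--------------
--------------
--------------
--------------
--------------
--------------
--------------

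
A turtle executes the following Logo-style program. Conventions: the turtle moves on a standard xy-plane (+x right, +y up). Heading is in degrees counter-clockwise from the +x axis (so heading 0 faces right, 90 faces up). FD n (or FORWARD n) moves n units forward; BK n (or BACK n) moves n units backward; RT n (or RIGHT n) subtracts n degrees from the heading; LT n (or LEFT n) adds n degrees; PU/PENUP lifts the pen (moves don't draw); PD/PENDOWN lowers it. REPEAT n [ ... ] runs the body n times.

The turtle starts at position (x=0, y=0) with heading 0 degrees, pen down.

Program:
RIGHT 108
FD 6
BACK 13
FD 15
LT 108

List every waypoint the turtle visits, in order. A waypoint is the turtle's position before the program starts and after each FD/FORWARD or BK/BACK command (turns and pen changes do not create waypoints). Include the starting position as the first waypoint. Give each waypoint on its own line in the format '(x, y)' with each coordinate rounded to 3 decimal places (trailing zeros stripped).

Executing turtle program step by step:
Start: pos=(0,0), heading=0, pen down
RT 108: heading 0 -> 252
FD 6: (0,0) -> (-1.854,-5.706) [heading=252, draw]
BK 13: (-1.854,-5.706) -> (2.163,6.657) [heading=252, draw]
FD 15: (2.163,6.657) -> (-2.472,-7.608) [heading=252, draw]
LT 108: heading 252 -> 0
Final: pos=(-2.472,-7.608), heading=0, 3 segment(s) drawn
Waypoints (4 total):
(0, 0)
(-1.854, -5.706)
(2.163, 6.657)
(-2.472, -7.608)

Answer: (0, 0)
(-1.854, -5.706)
(2.163, 6.657)
(-2.472, -7.608)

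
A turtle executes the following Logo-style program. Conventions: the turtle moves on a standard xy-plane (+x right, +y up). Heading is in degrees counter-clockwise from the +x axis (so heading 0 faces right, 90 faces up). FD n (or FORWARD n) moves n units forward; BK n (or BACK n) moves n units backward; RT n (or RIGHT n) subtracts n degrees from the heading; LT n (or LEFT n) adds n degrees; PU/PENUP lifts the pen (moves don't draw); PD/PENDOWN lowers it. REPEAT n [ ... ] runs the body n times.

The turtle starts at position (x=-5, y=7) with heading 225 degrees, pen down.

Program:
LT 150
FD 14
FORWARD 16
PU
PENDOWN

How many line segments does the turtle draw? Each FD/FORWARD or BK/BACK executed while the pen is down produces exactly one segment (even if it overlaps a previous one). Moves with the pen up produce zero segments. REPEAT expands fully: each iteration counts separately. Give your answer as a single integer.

Answer: 2

Derivation:
Executing turtle program step by step:
Start: pos=(-5,7), heading=225, pen down
LT 150: heading 225 -> 15
FD 14: (-5,7) -> (8.523,10.623) [heading=15, draw]
FD 16: (8.523,10.623) -> (23.978,14.765) [heading=15, draw]
PU: pen up
PD: pen down
Final: pos=(23.978,14.765), heading=15, 2 segment(s) drawn
Segments drawn: 2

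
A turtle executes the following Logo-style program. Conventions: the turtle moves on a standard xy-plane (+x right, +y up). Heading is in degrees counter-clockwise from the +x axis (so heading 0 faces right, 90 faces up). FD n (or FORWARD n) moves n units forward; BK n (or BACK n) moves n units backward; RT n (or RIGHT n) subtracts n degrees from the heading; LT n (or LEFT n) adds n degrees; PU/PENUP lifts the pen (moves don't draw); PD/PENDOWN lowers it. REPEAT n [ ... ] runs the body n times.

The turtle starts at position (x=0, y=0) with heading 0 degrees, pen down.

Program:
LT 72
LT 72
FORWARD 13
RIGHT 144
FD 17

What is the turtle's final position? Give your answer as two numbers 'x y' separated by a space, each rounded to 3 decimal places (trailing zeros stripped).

Answer: 6.483 7.641

Derivation:
Executing turtle program step by step:
Start: pos=(0,0), heading=0, pen down
LT 72: heading 0 -> 72
LT 72: heading 72 -> 144
FD 13: (0,0) -> (-10.517,7.641) [heading=144, draw]
RT 144: heading 144 -> 0
FD 17: (-10.517,7.641) -> (6.483,7.641) [heading=0, draw]
Final: pos=(6.483,7.641), heading=0, 2 segment(s) drawn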